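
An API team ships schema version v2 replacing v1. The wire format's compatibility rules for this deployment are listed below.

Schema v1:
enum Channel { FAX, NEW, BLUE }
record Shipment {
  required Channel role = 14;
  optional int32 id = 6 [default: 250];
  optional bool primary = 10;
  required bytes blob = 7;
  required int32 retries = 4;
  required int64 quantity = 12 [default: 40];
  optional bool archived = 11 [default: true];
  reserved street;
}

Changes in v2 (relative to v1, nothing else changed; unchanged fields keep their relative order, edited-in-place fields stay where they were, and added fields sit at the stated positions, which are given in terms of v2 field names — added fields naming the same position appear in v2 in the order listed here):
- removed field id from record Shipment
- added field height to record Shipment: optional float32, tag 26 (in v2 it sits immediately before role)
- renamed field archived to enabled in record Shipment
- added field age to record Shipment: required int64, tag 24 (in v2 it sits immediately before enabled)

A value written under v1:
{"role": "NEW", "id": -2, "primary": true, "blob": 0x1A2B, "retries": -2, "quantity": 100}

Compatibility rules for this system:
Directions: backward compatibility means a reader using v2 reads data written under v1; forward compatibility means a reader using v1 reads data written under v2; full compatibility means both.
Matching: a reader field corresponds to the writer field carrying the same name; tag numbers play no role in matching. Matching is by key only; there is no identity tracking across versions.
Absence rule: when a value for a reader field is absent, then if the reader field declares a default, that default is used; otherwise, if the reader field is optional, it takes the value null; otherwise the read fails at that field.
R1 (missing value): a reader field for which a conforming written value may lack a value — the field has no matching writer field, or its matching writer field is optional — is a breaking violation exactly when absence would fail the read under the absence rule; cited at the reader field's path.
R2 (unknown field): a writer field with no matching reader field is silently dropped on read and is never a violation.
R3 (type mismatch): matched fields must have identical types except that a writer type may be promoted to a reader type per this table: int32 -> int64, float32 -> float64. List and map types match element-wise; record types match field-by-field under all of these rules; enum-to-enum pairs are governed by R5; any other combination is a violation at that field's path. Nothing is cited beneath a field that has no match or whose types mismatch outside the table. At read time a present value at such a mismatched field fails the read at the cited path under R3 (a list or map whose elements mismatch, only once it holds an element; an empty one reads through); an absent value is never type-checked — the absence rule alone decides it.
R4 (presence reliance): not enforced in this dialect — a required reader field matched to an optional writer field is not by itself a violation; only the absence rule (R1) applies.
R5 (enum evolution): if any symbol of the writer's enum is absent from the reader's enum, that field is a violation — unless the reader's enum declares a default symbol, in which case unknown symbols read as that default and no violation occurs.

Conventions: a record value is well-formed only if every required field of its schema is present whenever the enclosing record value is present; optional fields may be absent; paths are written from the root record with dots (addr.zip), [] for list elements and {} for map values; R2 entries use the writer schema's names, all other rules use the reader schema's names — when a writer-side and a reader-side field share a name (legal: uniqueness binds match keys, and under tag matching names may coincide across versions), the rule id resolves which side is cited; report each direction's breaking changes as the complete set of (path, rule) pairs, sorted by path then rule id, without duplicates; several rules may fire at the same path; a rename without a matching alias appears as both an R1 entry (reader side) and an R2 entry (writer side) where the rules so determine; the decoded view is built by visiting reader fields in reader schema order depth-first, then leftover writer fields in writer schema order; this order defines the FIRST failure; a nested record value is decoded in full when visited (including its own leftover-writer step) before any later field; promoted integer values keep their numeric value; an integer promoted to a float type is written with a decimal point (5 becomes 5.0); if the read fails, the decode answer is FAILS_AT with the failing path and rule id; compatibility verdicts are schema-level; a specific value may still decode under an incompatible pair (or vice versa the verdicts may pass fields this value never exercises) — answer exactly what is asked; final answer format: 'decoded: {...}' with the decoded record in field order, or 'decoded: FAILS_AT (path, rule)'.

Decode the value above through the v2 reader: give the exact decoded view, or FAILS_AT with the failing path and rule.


decoded: FAILS_AT (age, R1)

in Shipment below, arrows point writer -> reader
decode (reader v2):
  height := null (not supplied -> null)
  role := "NEW"
  primary := true
  blob := 0x1A2B
  retries := -2
  quantity := 100
  read fails at age under R1 (no fill)
  => FAILS_AT (age, R1)
the rest of the Shipment diff is inert for this question:
  removed field id from record Shipment -> inert under this dialect — no rule fires on Shipment and the result does not move
  renamed field archived to enabled in record Shipment -> inert under this dialect — no rule fires on Shipment and the result does not move
  added field height to record Shipment: optional float32, tag 26 (in v2 it sits immediately before role) -> inert under this dialect — no rule fires on Shipment and the result does not move


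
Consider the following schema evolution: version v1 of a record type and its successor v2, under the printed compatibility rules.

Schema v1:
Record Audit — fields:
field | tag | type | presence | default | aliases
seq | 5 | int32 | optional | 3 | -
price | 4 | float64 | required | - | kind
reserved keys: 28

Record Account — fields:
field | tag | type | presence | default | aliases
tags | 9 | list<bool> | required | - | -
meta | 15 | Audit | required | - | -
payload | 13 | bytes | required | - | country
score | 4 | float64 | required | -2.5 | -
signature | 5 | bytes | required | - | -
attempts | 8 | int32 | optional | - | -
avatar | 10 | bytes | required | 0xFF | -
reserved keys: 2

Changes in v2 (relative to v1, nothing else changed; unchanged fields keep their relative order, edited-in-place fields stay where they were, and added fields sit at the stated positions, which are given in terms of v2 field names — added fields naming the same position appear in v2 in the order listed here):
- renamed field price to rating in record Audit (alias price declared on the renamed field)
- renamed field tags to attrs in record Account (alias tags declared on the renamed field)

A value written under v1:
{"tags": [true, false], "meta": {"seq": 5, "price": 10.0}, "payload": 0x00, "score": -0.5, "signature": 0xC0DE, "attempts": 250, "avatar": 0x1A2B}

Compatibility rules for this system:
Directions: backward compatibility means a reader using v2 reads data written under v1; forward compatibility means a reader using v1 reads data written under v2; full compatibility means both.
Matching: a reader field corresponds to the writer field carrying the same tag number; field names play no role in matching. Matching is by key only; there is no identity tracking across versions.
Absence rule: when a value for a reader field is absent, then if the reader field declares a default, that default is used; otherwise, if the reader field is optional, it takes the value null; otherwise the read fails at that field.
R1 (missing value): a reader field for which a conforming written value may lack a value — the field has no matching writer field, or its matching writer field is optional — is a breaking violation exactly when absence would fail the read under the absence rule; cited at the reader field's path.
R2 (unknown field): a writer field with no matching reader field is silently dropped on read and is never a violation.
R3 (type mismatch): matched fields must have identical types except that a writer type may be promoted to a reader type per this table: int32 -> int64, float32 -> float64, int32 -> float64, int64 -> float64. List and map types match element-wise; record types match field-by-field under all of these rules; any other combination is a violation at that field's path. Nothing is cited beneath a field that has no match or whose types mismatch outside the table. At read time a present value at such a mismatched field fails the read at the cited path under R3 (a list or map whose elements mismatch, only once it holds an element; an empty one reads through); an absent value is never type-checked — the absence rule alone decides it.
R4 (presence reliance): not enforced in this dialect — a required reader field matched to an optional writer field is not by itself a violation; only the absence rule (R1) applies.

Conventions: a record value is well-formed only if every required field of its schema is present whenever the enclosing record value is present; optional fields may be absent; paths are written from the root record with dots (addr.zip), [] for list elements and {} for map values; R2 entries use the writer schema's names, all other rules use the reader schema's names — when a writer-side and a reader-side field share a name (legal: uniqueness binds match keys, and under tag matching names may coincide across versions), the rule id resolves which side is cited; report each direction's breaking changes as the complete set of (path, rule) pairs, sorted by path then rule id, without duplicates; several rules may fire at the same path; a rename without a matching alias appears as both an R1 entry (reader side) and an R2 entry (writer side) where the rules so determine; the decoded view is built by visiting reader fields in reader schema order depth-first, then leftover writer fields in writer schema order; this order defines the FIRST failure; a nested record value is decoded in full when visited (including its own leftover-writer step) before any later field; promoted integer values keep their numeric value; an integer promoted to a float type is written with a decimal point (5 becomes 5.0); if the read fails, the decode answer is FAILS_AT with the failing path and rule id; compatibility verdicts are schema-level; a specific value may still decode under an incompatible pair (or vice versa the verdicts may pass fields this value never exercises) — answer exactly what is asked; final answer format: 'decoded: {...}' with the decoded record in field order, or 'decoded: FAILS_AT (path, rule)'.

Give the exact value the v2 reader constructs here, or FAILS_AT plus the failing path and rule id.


arrows below run writer -> reader for Account
decode walk for Account under reader schema v2:
  attrs := [true, false] (from writer tags)
  meta.seq := 5
  meta.rating := 10.0 (from writer price)
  payload := 0x00
  score := -0.5
  signature := 0xC0DE
  attempts := 250
  avatar := 0x1A2B
  => decoded: {"attrs": [true, false], "meta": {"seq": 5, "rating": 10.0}, "payload": 0x00, "score": -0.5, "signature": 0xC0DE, "attempts": 250, "avatar": 0x1A2B}

decoded: {"attrs": [true, false], "meta": {"seq": 5, "rating": 10.0}, "payload": 0x00, "score": -0.5, "signature": 0xC0DE, "attempts": 250, "avatar": 0x1A2B}


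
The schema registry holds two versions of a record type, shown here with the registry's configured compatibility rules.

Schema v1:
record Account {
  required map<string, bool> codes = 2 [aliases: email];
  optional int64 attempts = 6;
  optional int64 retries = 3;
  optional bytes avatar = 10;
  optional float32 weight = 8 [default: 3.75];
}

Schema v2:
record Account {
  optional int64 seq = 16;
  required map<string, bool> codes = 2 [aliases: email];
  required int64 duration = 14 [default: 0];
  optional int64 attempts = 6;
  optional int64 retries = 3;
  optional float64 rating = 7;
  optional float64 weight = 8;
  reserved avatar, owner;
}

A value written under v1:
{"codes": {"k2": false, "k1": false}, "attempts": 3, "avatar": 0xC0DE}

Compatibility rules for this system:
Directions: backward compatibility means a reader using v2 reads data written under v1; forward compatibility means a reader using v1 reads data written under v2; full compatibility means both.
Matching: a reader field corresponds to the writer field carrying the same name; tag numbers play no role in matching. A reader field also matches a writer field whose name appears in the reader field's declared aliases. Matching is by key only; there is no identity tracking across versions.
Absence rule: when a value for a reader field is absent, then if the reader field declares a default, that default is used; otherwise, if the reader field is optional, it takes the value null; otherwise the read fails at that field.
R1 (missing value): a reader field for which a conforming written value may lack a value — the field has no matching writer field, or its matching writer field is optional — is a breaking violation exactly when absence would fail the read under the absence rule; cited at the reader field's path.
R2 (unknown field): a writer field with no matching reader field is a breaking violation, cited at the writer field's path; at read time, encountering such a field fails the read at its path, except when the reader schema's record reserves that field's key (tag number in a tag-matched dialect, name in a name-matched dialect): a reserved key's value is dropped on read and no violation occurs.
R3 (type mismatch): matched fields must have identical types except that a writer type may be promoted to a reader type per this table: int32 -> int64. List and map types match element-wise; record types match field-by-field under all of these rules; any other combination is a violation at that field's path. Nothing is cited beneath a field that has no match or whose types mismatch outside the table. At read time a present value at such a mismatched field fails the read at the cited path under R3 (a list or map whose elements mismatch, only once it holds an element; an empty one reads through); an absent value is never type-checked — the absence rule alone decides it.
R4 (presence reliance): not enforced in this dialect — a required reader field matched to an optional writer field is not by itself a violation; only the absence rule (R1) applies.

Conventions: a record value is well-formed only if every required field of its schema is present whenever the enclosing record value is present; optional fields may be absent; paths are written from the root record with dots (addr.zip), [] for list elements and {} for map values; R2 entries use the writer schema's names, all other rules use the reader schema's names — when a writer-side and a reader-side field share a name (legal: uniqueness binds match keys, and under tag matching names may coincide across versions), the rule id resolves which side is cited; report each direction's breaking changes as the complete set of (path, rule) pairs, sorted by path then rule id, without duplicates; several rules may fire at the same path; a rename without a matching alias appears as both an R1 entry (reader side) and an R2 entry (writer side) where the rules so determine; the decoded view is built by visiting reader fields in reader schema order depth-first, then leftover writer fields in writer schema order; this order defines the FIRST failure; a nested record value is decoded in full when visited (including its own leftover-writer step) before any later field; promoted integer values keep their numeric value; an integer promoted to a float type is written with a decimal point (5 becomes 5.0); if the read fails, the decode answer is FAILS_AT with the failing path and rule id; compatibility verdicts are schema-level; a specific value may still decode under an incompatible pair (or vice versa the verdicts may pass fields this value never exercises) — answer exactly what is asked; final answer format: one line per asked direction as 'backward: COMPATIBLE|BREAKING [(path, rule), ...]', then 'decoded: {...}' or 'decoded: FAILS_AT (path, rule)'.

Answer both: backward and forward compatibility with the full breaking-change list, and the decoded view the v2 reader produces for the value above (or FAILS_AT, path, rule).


backward: BREAKING [(weight, R3)]; forward: BREAKING [(duration, R2), (rating, R2), (seq, R2), (weight, R3)]; decoded: {"seq": null, "codes": {"k2": false, "k1": false}, "duration": 0, "attempts": 3, "retries": null, "rating": null, "weight": null}

in Account below, arrows point writer -> reader
checking backward for Account: reader v2 against writer v1:
  no writer field matches reader seq
  codes: paired with writer codes (map<string, bool> -> map<string, bool>; writer required)
  no writer field matches reader duration
  attempts: paired with writer attempts (int64 -> int64; writer optional)
  retries: paired with writer retries (int64 -> int64; writer optional)
  no writer field matches reader rating
  weight: paired with writer weight (float32 -> float64; writer optional)
  writer avatar: unknown to reader
  violation R3 at weight
  backward on Account therefore BREAKING (1)
checking forward for Account: reader v1 against writer v2:
  codes: paired with writer codes (map<string, bool> -> map<string, bool>; writer required)
  attempts: paired with writer attempts (int64 -> int64; writer optional)
  retries: paired with writer retries (int64 -> int64; writer optional)
  no writer field matches reader avatar
  weight: paired with writer weight (float64 -> float32; writer optional)
  writer seq: unknown to reader
  writer duration: unknown to reader
  writer rating: unknown to reader
  violation R2 at duration
  violation R2 at rating
  violation R2 at seq
  violation R3 at weight
  forward on Account therefore BREAKING (4)
decode walk for Account under reader schema v2:
  seq := null (absent, optional -> null)
  codes := {"k2": false, "k1": false}
  duration := 0 (absent -> default)
  attempts := 3
  retries := null (absent, optional -> null)
  rating := null (absent, optional -> null)
  weight := null (absent, optional -> null)
  writer avatar: reserved -> dropped
  => decoded: {"seq": null, "codes": {"k2": false, "k1": false}, "duration": 0, "attempts": 3, "retries": null, "rating": null, "weight": null}


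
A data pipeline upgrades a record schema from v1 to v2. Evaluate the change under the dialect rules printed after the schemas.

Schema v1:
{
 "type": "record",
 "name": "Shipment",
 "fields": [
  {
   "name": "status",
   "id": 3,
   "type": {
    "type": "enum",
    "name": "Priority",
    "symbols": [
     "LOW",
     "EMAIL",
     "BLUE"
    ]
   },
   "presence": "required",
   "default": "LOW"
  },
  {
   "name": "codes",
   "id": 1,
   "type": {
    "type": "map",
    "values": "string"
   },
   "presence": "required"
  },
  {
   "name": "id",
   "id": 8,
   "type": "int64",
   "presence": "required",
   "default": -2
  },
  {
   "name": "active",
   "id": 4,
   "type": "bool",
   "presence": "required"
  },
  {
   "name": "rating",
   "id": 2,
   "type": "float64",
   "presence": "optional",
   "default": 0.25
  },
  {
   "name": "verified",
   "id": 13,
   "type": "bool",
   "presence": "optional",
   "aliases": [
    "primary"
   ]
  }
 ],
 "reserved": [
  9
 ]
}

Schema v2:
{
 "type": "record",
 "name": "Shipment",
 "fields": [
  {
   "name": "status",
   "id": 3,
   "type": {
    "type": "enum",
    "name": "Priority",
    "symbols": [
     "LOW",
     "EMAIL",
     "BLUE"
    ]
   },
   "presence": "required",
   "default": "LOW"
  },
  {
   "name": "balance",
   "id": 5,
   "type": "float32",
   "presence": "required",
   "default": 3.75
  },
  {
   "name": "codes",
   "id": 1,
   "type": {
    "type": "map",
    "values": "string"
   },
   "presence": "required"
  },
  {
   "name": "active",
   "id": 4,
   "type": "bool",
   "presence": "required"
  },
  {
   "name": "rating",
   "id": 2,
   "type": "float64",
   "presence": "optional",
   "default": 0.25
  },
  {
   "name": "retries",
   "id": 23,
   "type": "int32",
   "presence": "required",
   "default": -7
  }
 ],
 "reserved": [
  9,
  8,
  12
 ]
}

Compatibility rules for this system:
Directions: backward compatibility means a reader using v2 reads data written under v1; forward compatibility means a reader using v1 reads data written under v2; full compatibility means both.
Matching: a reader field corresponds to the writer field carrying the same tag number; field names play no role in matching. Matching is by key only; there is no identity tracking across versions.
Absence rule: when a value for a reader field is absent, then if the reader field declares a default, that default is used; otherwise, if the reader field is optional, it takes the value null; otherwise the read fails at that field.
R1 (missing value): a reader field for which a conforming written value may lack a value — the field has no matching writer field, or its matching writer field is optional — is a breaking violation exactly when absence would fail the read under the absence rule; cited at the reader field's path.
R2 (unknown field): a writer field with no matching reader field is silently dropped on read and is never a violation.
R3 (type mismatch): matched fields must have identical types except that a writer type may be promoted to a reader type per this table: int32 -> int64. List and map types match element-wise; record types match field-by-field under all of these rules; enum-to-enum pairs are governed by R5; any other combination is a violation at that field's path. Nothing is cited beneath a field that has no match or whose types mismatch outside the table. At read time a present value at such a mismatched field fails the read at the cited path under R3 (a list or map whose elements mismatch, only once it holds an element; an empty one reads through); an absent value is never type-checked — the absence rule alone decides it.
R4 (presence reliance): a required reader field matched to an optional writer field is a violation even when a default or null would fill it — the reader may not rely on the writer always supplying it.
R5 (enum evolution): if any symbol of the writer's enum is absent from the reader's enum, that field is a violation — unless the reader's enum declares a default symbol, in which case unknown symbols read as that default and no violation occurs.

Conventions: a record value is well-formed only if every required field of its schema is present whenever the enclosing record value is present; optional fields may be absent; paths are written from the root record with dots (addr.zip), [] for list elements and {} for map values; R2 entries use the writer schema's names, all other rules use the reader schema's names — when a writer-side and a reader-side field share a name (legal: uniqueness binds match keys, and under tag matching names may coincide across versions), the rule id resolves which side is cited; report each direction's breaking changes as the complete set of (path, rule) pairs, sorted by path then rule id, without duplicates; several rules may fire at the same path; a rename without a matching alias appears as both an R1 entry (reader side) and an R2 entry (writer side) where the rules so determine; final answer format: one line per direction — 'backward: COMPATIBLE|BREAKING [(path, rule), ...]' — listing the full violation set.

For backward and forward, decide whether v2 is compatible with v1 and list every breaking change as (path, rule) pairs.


the writer's type comes first in each Shipment pair
backward analysis of Shipment with v2 as reader and v1 as writer:
  writer required, Priority -> Priority: reader status maps from writer status
  balance: no writer match
  writer required, map<string, string> -> map<string, string>: reader codes maps from writer codes
  writer required, bool -> bool: reader active maps from writer active
  writer optional, float64 -> float64: reader rating maps from writer rating
  retries: no writer match
  writer field id has no reader counterpart
  writer field verified has no reader counterpart
  => backward: COMPATIBLE
forward analysis of Shipment with v1 as reader and v2 as writer:
  writer required, Priority -> Priority: reader status maps from writer status
  writer required, map<string, string> -> map<string, string>: reader codes maps from writer codes
  id: no writer match
  writer required, bool -> bool: reader active maps from writer active
  writer optional, float64 -> float64: reader rating maps from writer rating
  verified: no writer match
  writer field balance has no reader counterpart
  writer field retries has no reader counterpart
  => forward: COMPATIBLE

backward: COMPATIBLE []; forward: COMPATIBLE []


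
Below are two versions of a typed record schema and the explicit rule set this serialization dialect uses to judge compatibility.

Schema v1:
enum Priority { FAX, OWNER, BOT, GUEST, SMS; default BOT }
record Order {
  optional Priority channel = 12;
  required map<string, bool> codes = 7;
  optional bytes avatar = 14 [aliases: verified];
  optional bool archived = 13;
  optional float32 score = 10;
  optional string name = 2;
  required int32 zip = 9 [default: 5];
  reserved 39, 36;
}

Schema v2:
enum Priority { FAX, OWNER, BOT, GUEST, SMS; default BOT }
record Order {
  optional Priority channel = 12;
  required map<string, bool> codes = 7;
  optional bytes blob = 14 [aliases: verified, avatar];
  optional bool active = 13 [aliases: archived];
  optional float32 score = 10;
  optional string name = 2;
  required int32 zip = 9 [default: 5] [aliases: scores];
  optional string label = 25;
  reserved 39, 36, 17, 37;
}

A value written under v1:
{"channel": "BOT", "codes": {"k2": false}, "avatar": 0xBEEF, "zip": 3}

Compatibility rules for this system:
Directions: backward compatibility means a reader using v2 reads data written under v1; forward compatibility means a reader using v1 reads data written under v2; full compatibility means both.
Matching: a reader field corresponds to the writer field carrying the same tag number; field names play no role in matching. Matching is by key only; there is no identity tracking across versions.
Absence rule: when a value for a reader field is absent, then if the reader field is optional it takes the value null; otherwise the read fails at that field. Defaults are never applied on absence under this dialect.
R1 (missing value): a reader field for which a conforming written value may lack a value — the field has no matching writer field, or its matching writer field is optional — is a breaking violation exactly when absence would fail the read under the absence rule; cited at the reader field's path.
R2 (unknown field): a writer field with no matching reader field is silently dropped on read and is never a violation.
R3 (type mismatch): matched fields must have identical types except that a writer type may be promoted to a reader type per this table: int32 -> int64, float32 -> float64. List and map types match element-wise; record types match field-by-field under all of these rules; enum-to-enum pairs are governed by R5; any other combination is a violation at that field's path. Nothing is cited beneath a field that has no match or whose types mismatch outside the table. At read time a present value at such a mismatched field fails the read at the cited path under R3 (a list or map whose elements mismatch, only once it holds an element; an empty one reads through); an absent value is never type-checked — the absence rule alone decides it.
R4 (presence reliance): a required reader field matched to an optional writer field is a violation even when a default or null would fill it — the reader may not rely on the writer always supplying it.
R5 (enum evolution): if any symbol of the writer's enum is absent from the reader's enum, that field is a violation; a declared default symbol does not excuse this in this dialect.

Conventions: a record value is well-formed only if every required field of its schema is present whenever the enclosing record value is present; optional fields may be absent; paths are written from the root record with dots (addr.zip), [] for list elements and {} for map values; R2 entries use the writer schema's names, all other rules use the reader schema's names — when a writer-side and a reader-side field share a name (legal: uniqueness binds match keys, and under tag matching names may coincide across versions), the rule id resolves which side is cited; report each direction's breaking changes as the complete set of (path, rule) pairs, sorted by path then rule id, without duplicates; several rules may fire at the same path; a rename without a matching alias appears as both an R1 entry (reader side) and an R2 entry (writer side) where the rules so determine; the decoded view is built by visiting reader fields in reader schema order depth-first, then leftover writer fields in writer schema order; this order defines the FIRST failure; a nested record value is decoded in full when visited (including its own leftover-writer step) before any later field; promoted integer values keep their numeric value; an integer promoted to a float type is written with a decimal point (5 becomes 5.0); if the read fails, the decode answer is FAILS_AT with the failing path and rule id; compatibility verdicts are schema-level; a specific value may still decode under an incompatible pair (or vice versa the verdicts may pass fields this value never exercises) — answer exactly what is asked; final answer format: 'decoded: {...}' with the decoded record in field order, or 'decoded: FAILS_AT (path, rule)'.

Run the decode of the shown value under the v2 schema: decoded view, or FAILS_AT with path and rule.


in Order below, arrows point writer -> reader
decoding the Order value with the v2 reader:
  channel := "BOT"
  codes := {"k2": false}
  blob := 0xBEEF (from writer avatar)
  active := null (not supplied -> null)
  score := null (not supplied -> null)
  name := null (not supplied -> null)
  zip := 3
  label := null (not supplied -> null)
  => decoded: {"channel": "BOT", "codes": {"k2": false}, "blob": 0xBEEF, "active": null, "score": null, "name": null, "zip": 3, "label": null}

decoded: {"channel": "BOT", "codes": {"k2": false}, "blob": 0xBEEF, "active": null, "score": null, "name": null, "zip": 3, "label": null}


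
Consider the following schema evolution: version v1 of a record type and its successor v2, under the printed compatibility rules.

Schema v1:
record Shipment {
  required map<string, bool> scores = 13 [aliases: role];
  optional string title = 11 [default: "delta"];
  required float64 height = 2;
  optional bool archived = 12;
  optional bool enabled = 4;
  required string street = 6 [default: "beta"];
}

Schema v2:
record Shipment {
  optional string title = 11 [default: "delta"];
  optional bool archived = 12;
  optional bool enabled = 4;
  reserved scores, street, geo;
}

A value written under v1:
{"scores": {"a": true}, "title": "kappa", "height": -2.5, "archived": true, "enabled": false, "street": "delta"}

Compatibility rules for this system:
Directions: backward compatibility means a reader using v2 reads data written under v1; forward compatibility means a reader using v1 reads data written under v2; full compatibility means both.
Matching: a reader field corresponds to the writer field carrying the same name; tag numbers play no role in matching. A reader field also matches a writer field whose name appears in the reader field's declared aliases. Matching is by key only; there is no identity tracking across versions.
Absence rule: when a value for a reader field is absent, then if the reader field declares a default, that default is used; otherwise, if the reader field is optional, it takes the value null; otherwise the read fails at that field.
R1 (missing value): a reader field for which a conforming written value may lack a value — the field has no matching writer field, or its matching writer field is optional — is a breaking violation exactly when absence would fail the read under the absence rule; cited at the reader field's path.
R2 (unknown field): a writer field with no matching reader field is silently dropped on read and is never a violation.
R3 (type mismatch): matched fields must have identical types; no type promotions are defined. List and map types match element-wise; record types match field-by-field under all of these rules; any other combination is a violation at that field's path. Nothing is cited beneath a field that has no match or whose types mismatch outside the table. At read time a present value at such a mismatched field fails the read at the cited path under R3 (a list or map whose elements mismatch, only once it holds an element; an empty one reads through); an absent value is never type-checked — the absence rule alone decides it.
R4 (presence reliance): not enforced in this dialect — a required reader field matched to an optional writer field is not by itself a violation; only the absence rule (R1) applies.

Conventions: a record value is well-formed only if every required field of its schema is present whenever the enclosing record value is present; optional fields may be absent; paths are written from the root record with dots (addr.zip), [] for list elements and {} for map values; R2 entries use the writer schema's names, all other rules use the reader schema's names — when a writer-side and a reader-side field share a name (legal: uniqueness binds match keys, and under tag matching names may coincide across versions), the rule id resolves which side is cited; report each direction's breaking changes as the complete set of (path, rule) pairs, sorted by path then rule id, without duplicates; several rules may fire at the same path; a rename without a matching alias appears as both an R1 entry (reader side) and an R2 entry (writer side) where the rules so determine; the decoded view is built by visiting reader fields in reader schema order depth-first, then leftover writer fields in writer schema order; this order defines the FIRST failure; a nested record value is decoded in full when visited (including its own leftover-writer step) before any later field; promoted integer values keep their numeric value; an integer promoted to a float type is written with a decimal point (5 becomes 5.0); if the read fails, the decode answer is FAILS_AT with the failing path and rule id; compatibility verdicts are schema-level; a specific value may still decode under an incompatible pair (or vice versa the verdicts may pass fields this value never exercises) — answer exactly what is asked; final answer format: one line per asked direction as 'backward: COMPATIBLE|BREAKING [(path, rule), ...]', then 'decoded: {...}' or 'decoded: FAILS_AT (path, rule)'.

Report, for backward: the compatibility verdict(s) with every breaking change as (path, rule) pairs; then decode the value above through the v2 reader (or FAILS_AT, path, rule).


backward: COMPATIBLE []; decoded: {"title": "kappa", "archived": true, "enabled": false}

each type pair in Shipment: writer, then reader
checking backward for Shipment: reader v2 against writer v1:
  string -> string, writer optional: title aligns to title
  bool -> bool, writer optional: archived aligns to archived
  bool -> bool, writer optional: enabled aligns to enabled
  writer scores: unknown to reader
  writer height: unknown to reader
  writer street: unknown to reader
  => backward verdict for Shipment: COMPATIBLE, no violations
decode walk for Shipment under reader schema v2:
  title := "kappa"
  archived := true
  enabled := false
  writer scores: unmatched, discarded
  writer height: unmatched, discarded
  writer street: unmatched, discarded
  => decoded: {"title": "kappa", "archived": true, "enabled": false}


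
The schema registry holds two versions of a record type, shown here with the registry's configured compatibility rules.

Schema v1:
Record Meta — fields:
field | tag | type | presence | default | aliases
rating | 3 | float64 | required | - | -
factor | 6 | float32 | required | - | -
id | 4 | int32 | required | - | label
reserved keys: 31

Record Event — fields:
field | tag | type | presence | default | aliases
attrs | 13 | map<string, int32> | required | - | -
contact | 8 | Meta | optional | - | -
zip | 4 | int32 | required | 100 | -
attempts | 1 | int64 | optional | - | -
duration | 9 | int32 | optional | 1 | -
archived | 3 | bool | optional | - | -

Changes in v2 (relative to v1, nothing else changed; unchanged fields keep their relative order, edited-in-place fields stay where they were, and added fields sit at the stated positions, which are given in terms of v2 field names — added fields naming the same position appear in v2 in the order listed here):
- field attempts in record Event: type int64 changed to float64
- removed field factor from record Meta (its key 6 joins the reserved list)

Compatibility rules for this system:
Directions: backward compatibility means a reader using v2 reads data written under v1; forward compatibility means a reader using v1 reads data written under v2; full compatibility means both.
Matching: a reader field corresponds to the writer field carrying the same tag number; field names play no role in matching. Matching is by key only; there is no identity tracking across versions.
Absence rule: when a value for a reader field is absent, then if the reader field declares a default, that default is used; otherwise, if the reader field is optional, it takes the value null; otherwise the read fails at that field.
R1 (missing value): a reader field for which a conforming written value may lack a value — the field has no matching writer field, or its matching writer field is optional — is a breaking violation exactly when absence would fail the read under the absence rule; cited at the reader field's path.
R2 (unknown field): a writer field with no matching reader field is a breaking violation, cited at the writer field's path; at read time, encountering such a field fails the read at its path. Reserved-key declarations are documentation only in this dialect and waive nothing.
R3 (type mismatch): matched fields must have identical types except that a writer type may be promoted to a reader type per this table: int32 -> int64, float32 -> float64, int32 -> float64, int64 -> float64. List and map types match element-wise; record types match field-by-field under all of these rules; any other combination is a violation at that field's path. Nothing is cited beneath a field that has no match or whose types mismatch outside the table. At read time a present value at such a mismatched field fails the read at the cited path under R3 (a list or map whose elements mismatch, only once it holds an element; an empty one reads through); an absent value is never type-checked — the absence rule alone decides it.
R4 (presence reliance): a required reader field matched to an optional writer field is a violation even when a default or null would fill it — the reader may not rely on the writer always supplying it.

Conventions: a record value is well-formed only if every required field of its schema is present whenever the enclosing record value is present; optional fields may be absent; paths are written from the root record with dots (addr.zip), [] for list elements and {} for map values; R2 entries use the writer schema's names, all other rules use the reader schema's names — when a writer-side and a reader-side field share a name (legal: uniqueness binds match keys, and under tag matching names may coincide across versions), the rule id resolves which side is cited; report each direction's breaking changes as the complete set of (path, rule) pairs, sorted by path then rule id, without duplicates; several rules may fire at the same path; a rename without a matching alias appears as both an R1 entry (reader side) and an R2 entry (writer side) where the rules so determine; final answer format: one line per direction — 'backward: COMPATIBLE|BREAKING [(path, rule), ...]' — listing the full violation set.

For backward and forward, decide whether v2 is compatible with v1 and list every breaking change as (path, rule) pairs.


backward: BREAKING [(contact.factor, R2)]; forward: BREAKING [(attempts, R3), (contact.factor, R1)]

each type pair in Event: writer, then reader
backward for Event (reader v2, writer v1):
  attrs: map<string, int32> -> map<string, int32>, writer required; from attrs
  contact: Meta -> Meta, writer optional; from contact
  zip: int32 -> int32, writer required; from zip
  attempts: int64 -> float64, writer optional; from attempts
  duration: int32 -> int32, writer optional; from duration
  archived: bool -> bool, writer optional; from archived
  contact.rating: float64 -> float64, writer required; from contact.rating
  contact.id: int32 -> int32, writer required; from contact.id
  writer field contact.factor has no reader counterpart
  rule R2 violated at contact.factor
  backward on Event therefore BREAKING (1)
forward for Event (reader v1, writer v2):
  attrs: map<string, int32> -> map<string, int32>, writer required; from attrs
  contact: Meta -> Meta, writer optional; from contact
  zip: int32 -> int32, writer required; from zip
  attempts: float64 -> int64, writer optional; from attempts
  duration: int32 -> int32, writer optional; from duration
  archived: bool -> bool, writer optional; from archived
  contact.rating: float64 -> float64, writer required; from contact.rating
  contact.factor: no writer-side match
  contact.id: int32 -> int32, writer required; from contact.id
  rule R3 violated at attempts
  rule R1 violated at contact.factor
  forward on Event therefore BREAKING (2)
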